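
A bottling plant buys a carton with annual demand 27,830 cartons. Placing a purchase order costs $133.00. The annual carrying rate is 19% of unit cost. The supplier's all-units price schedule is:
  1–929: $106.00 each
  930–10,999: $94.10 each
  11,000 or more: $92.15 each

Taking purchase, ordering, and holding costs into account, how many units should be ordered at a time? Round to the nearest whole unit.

Q* ≈ 930 cartons

Holding cost per unit per year at price C is H = 0.19·C.
For each price level, check whether its EOQ is feasible; otherwise the best quantity at that price is the breakpoint.
EOQ at $106.00 = 606.3 (feasible in tier 1): TC = 27,830×$106.00 + (27,830/606.3)×133 + (606.3/2)×0.19×$106.00 = $2,962,190.32.
EOQ at $94.10 = 643.5 < 930, so use break Q=930: TC = 27,830×$94.10 + (27,830/930.0)×133 + (930.0/2)×0.19×$94.10 = $2,631,096.72.
EOQ at $92.15 = 650.2 < 11000, so use break Q=11000: TC = 27,830×$92.15 + (27,830/11000.0)×133 + (11000.0/2)×0.19×$92.15 = $2,661,167.74.
Lowest total cost is $2,631,096.72 at Q = 930.0.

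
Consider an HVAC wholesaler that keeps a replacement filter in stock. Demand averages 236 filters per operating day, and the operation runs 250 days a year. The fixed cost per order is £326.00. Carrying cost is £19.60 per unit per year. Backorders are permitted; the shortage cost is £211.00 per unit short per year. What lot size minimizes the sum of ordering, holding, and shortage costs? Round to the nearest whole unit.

Q* ≈ 1,465 filters

Annual demand D = 236 × 250 = 59,000.
With planned backorders, Q* = √(2DS/H) · √((H+B)/B).
√(2DS/H) = √(2 × 59,000 × 326 / 19.6) = 1400.947.
√((H+B)/B) = √((19.6+211)/211) = 1.0454.
Q* ≈ 1464.570.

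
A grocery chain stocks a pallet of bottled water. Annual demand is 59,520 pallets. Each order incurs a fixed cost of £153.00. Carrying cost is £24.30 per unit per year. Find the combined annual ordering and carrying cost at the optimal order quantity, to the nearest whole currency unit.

EOQ = √(2DS/H) = √(2 × 59,520 × 153 / 24.3) ≈ 865.74.
At the optimum the two cost components are equal, so total cost = 2·(Q*/2)H = Q*·H.
Minimum total = √(2DSH) = √(2 × 59,520 × 153 × 24.3) ≈ 21037.557.

TC* ≈ £21,038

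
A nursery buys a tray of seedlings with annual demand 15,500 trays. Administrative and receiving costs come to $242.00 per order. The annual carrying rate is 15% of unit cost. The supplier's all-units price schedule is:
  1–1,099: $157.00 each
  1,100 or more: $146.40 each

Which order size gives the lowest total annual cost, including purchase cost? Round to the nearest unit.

Q* ≈ 1,100 trays

Holding cost per unit per year at price C is H = 0.15·C.
Candidates are each tier's EOQ (if it falls in that tier) and each price-break quantity.
EOQ at $157.00 = 564.4 (feasible in tier 1): TC = 15,500×$157.00 + (15,500/564.4)×242 + (564.4/2)×0.15×$157.00 = $2,446,791.81.
EOQ at $146.40 = 584.5 < 1100, so use break Q=1100: TC = 15,500×$146.40 + (15,500/1100.0)×242 + (1100.0/2)×0.15×$146.40 = $2,284,688.00.
Lowest total cost is $2,284,688.00 at Q = 1100.0.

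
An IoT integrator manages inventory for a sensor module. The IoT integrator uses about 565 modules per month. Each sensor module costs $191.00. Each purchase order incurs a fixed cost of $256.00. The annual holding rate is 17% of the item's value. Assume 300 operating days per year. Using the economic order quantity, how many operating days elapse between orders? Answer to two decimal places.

T ≈ 14.47 days

Annual demand D = 565 × 12 = 6,780.
Holding cost H = 0.17 × $191.00 = $32.4700 per unit per year.
The optimal lot size = √(2DS/H) = √(2 × 6,780 × 256 / 32.47) ≈ 326.97.
Cycle time = Q*/D × 300 = 326.97 / 6,780 × 300 ≈ 14.468 days.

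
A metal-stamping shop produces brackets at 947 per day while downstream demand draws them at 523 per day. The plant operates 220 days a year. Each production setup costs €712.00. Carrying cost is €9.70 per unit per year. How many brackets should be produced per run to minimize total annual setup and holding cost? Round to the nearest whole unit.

Q* ≈ 6,142 brackets

Annual demand D = 523 × 220 = 115,060.
Production build-up factor (1 − d/p) = 1 − 523/947 = 0.4477.
Q* = √(2DS / (H(1 − d/p))) = √(2 × 115,060 × 712 / (9.7 × 0.4477)).
= √(163,845,440 / 4.343) ≈ 6142.192.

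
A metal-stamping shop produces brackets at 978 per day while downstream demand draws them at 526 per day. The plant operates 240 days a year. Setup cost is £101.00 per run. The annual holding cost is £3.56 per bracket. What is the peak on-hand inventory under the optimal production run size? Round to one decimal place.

Annual demand D = 526 × 240 = 126,240.
Production build-up factor (1 − d/p) = 1 − 526/978 = 0.4622.
Q* = √(2DS / (H(1 − d/p))) = √(2 × 126,240 × 101 / (3.56 × 0.4622)).
= √(25,500,480 / 1.6453) ≈ 3936.855.
Maximum inventory = Q*(1 − d/p) = 3936.855 × 0.4622 ≈ 1819.487.

I_max ≈ 1,819.5 brackets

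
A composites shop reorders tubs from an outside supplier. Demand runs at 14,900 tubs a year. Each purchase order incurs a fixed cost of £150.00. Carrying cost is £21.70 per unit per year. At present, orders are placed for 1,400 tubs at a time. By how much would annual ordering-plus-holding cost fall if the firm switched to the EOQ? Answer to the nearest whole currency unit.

Extra cost ≈ £6,938 per year

EOQ = √(2DS/H) = √(2 × 14,900 × 150 / 21.7) ≈ 453.86.
Cost at Q* = (D/Q*)S + (Q*/2)H = √(2DSH) ≈ £9,848.81.
Cost at Q = 1,400: (14,900/1,400)×150 + (1,400/2)×21.7 = £1,596.43 + £15,190.00 = £16,786.43.
Excess = £16,786.43 − £9,848.81 = £6,937.62.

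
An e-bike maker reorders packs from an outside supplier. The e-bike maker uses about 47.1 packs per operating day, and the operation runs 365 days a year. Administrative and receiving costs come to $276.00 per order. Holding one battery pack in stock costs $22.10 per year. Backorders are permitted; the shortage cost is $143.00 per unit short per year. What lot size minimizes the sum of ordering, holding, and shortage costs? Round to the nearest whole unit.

Q* ≈ 704 packs

Annual demand D = 47.1 × 365 = 17,191.5.
With planned backorders, Q* = √(2DS/H) · √((H+B)/B).
√(2DS/H) = √(2 × 17,191.5 × 276 / 22.1) = 655.285.
√((H+B)/B) = √((22.1+143)/143) = 1.0745.
Q* ≈ 704.102.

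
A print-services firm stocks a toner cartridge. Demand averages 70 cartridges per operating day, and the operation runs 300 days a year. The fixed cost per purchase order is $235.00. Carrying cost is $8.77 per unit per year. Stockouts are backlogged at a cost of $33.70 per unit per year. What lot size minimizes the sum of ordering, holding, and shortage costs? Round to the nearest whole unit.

Annual demand D = 70 × 300 = 21,000.
With planned backorders, Q* = √(2DS/H) · √((H+B)/B).
√(2DS/H) = √(2 × 21,000 × 235 / 8.77) = 1060.862.
√((H+B)/B) = √((8.77+33.7)/33.7) = 1.1226.
Q* ≈ 1190.927.

Q* ≈ 1,191 cartridges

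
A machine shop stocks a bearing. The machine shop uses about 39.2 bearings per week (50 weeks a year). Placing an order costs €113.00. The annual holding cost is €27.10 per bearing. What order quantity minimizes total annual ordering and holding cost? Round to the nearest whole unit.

Q* ≈ 128 bearings

Annual demand D = 39.2 × 50 = 1,960.
EOQ = √(2DS / H) = √(2 × 1,960 × 113 / 27.1).
= √(442,960 / 27.1) = √16,345.3875 ≈ 127.849.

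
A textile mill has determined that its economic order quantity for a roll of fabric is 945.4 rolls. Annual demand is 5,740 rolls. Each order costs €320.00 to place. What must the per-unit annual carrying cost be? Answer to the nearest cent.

Invert the EOQ relation Q*² = 2DS/H.
From Q* = √(2DS/H): H = 2DS / Q*² = 2 × 5,740 × 320 / 945.4² = 4.1102.

H ≈ €4.11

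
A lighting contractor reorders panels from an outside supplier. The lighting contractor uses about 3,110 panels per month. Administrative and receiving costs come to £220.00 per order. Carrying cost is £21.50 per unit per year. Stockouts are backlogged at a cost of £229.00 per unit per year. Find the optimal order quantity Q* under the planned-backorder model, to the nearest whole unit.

Q* ≈ 914 panels

Annual demand D = 3,110 × 12 = 37,320.
With planned backorders, Q* = √(2DS/H) · √((H+B)/B).
√(2DS/H) = √(2 × 37,320 × 220 / 21.5) = 873.933.
√((H+B)/B) = √((21.5+229)/229) = 1.0459.
Q* ≈ 914.038.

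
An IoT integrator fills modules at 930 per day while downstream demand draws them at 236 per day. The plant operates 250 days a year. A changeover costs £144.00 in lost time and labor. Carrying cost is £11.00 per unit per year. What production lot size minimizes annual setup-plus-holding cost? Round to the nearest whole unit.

Annual demand D = 236 × 250 = 59,000.
Production build-up factor (1 − d/p) = 1 − 236/930 = 0.7462.
Q* = √(2DS / (H(1 − d/p))) = √(2 × 59,000 × 144 / (11 × 0.7462)).
= √(16,992,000 / 8.2086) ≈ 1438.758.

Q* ≈ 1,439 modules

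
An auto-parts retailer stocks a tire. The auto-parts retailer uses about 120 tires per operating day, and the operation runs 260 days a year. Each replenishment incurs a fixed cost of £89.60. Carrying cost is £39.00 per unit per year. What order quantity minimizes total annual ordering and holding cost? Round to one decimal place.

Q* ≈ 378.6 tires

Annual demand D = 120 × 260 = 31,200.
EOQ = √(2DS / H) = √(2 × 31,200 × 89.6 / 39).
= √(5,591,040 / 39) = √143,360 ≈ 378.629.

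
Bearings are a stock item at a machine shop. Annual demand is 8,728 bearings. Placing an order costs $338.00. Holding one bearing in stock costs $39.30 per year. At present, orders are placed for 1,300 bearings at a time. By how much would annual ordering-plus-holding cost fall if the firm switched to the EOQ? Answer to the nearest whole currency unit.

Extra cost ≈ $12,587 per year

EOQ = √(2DS/H) = √(2 × 8,728 × 338 / 39.3) ≈ 387.47.
Cost at Q* = (D/Q*)S + (Q*/2)H = √(2DSH) ≈ $15,227.44.
Cost at Q = 1,300: (8,728/1,300)×338 + (1,300/2)×39.3 = $2,269.28 + $25,545.00 = $27,814.28.
Excess = $27,814.28 − $15,227.44 = $12,586.84.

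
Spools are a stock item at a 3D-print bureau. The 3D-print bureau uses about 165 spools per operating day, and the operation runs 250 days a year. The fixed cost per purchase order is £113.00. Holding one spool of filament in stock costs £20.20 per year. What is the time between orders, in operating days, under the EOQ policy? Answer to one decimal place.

T ≈ 4.1 days

Annual demand D = 165 × 250 = 41,250.
The optimal lot size = √(2DS/H) = √(2 × 41,250 × 113 / 20.2) ≈ 679.35.
Cycle time = Q*/D × 250 = 679.35 / 41,250 × 250 ≈ 4.117 days.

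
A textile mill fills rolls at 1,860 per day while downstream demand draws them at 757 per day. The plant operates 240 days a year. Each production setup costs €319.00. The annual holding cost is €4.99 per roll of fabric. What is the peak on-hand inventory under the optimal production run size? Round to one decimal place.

I_max ≈ 3,711.5 rolls

Annual demand D = 757 × 240 = 181,680.
Production build-up factor (1 − d/p) = 1 − 757/1,860 = 0.5930.
Q* = √(2DS / (H(1 − d/p))) = √(2 × 181,680 × 319 / (4.99 × 0.5930)).
= √(115,911,840 / 2.9591) ≈ 6258.674.
Maximum inventory = Q*(1 − d/p) = 6258.674 × 0.5930 ≈ 3711.461.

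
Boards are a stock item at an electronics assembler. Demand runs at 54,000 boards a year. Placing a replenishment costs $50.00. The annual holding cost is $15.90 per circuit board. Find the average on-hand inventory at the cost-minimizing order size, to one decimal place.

EOQ = √(2DS/H) = √(2 × 54,000 × 50 / 15.9) ≈ 582.77.
Average inventory = Q*/2 ≈ 582.77 / 2 = 291.386.

Average inventory ≈ 291.4 boards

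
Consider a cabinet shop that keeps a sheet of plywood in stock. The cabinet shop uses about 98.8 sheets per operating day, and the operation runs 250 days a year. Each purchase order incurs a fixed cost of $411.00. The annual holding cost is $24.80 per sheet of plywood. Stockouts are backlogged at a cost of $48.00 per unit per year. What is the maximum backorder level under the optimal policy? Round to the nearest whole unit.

S* ≈ 380 sheets

Annual demand D = 98.8 × 250 = 24,700.
With planned backorders, Q* = √(2DS/H) · √((H+B)/B).
√(2DS/H) = √(2 × 24,700 × 411 / 24.8) = 904.812.
√((H+B)/B) = √((24.8+48)/48) = 1.2315.
Q* ≈ 1114.304.
S* = Q* · H/(H+B) = 1114.304 × 24.8/72.8 ≈ 379.598.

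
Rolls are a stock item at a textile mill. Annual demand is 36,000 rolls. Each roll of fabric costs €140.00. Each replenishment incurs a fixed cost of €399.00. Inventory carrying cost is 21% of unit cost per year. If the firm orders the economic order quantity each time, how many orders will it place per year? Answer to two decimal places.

N ≈ 36.42 orders per year

Holding cost H = 0.21 × €140.00 = €29.4000 per unit per year.
EOQ = √(2DS/H) = √(2 × 36,000 × 399 / 29.4) ≈ 988.51.
Orders per year = D / Q* = 36,000 / 988.51 ≈ 36.419.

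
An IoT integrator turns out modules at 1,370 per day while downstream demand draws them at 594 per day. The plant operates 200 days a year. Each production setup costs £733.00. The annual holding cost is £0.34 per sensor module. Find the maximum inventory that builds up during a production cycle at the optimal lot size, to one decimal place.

Annual demand D = 594 × 200 = 118,800.
Production build-up factor (1 − d/p) = 1 − 594/1,370 = 0.5664.
Q* = √(2DS / (H(1 − d/p))) = √(2 × 118,800 × 733 / (0.34 × 0.5664)).
= √(174,160,800 / 0.1926) ≈ 30072.198.
Maximum inventory = Q*(1 − d/p) = 30072.198 × 0.5664 ≈ 17033.595.

I_max ≈ 17,033.6 modules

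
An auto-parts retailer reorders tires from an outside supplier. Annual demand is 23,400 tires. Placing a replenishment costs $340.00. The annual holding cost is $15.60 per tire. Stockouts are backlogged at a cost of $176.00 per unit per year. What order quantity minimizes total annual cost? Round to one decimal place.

With planned backorders, Q* = √(2DS/H) · √((H+B)/B).
√(2DS/H) = √(2 × 23,400 × 340 / 15.6) = 1009.950.
√((H+B)/B) = √((15.6+176)/176) = 1.0434.
Q* ≈ 1053.760.

Q* ≈ 1,053.8 tires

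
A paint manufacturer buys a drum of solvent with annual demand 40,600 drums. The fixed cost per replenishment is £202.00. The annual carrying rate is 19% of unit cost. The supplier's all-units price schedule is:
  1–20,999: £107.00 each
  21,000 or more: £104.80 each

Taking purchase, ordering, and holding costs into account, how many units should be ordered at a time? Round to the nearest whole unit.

Q* ≈ 898 drums

Holding cost per unit per year at price C is H = 0.19·C.
Evaluate total cost at each tier's feasible EOQ or, if the EOQ is below the tier, at the tier's minimum quantity.
EOQ at £107.00 = 898.2 (feasible in tier 1): TC = 40,600×£107.00 + (40,600/898.2)×202 + (898.2/2)×0.19×£107.00 = £4,362,460.91.
EOQ at £104.80 = 907.6 < 21000, so use break Q=21000: TC = 40,600×£104.80 + (40,600/21000.0)×202 + (21000.0/2)×0.19×£104.80 = £4,464,346.53.
Lowest total cost is £4,362,460.91 at Q = 898.2.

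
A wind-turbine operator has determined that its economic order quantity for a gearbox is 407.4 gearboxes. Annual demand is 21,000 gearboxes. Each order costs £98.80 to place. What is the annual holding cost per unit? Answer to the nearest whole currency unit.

Squaring Q* = √(2DS/H) gives Q*² = 2DS/H.
From Q* = √(2DS/H): H = 2DS / Q*² = 2 × 21,000 × 98.8 / 407.4² = 25.0014.

H ≈ £25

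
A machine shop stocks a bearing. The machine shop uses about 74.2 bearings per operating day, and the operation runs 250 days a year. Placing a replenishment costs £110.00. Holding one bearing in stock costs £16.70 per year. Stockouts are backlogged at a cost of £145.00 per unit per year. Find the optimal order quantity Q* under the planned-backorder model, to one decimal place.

Annual demand D = 74.2 × 250 = 18,550.
With planned backorders, Q* = √(2DS/H) · √((H+B)/B).
√(2DS/H) = √(2 × 18,550 × 110 / 16.7) = 494.339.
√((H+B)/B) = √((16.7+145)/145) = 1.0560.
Q* ≈ 522.031.

Q* ≈ 522.0 bearings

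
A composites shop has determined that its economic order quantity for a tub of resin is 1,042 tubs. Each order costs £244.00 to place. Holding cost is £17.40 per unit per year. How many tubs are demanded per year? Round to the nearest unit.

D ≈ 38,714 tubs per year

Squaring Q* = √(2DS/H) gives Q*² = 2DS/H.
From Q* = √(2DS/H): D = Q*²H / (2S) = 1,042² × 17.4 / (2 × 244) = 38713.716.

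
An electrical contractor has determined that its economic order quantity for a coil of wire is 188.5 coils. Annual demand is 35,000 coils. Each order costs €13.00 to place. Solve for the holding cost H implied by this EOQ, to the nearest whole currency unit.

Squaring Q* = √(2DS/H) gives Q*² = 2DS/H.
From Q* = √(2DS/H): H = 2DS / Q*² = 2 × 35,000 × 13 / 188.5² = 25.6105.

H ≈ €26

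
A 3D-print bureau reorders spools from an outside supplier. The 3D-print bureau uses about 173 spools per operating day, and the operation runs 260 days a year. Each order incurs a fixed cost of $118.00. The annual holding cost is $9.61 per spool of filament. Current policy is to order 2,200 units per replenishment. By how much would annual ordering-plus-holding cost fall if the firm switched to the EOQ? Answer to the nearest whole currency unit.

Annual demand D = 173 × 260 = 44,980.
EOQ = √(2DS/H) = √(2 × 44,980 × 118 / 9.61) ≈ 1051.00.
Cost at Q* = (D/Q*)S + (Q*/2)H = √(2DSH) ≈ $10,100.14.
Cost at Q = 2,200: (44,980/2,200)×118 + (2,200/2)×9.61 = $2,412.56 + $10,571.00 = $12,983.56.
Excess = $12,983.56 − $10,100.14 = $2,883.42.

Extra cost ≈ $2,883 per year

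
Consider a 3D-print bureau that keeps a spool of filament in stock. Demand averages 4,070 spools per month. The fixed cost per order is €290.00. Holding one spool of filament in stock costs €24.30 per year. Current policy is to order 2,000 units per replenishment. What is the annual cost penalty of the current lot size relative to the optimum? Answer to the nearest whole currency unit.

Extra cost ≈ €5,145 per year

Annual demand D = 4,070 × 12 = 48,840.
EOQ = √(2DS/H) = √(2 × 48,840 × 290 / 24.3) ≈ 1079.69.
Cost at Q* = (D/Q*)S + (Q*/2)H = √(2DSH) ≈ €26,236.44.
Cost at Q = 2,000: (48,840/2,000)×290 + (2,000/2)×24.3 = €7,081.80 + €24,300.00 = €31,381.80.
Excess = €31,381.80 − €26,236.44 = €5,145.36.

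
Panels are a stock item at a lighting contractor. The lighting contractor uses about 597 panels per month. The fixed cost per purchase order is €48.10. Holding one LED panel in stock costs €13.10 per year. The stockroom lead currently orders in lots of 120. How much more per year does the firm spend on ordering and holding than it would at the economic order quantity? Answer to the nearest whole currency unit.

Extra cost ≈ €653 per year

Annual demand D = 597 × 12 = 7,164.
EOQ = √(2DS/H) = √(2 × 7,164 × 48.1 / 13.1) ≈ 229.37.
Cost at Q* = (D/Q*)S + (Q*/2)H = √(2DSH) ≈ €3,004.70.
Cost at Q = 120: (7,164/120)×48.1 + (120/2)×13.1 = €2,871.57 + €786.00 = €3,657.57.
Excess = €3,657.57 − €3,004.70 = €652.87.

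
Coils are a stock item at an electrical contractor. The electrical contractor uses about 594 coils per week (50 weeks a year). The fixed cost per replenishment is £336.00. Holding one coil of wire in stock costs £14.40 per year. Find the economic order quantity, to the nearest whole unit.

Q* ≈ 1,177 coils

Annual demand D = 594 × 50 = 29,700.
EOQ = √(2DS / H) = √(2 × 29,700 × 336 / 14.4).
= √(19,958,400 / 14.4) = √1,386,000 ≈ 1177.285.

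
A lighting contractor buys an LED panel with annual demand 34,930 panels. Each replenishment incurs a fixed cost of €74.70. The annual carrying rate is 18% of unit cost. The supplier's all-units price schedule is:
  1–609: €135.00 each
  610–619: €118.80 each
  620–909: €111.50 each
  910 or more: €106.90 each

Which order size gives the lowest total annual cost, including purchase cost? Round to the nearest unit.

Q* ≈ 910 panels

Holding cost per unit per year at price C is H = 0.18·C.
Evaluate total cost at each tier's feasible EOQ or, if the EOQ is below the tier, at the tier's minimum quantity.
EOQ at €135.00 = 463.4 (feasible in tier 1): TC = 34,930×€135.00 + (34,930/463.4)×74.7 + (463.4/2)×0.18×€135.00 = €4,726,811.02.
EOQ at €118.80 = 494.0 < 610, so use break Q=610: TC = 34,930×€118.80 + (34,930/610.0)×74.7 + (610.0/2)×0.18×€118.80 = €4,160,483.61.
EOQ at €111.50 = 509.9 < 620, so use break Q=620: TC = 34,930×€111.50 + (34,930/620.0)×74.7 + (620.0/2)×0.18×€111.50 = €3,905,125.20.
EOQ at €106.90 = 520.8 < 910, so use break Q=910: TC = 34,930×€106.90 + (34,930/910.0)×74.7 + (910.0/2)×0.18×€106.90 = €3,745,639.44.
Lowest total cost is €3,745,639.44 at Q = 910.0.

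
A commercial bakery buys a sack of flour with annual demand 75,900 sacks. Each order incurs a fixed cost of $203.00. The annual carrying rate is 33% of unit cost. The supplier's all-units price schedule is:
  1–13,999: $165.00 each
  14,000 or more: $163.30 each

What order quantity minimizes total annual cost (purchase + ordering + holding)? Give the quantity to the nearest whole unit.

Holding cost per unit per year at price C is H = 0.33·C.
Candidates are each tier's EOQ (if it falls in that tier) and each price-break quantity.
EOQ at $165.00 = 752.3 (feasible in tier 1): TC = 75,900×$165.00 + (75,900/752.3)×203 + (752.3/2)×0.33×$165.00 = $12,564,462.16.
EOQ at $163.30 = 756.2 < 14000, so use break Q=14000: TC = 75,900×$163.30 + (75,900/14000.0)×203 + (14000.0/2)×0.33×$163.30 = $12,772,793.55.
Lowest total cost is $12,564,462.16 at Q = 752.3.

Q* ≈ 752 sacks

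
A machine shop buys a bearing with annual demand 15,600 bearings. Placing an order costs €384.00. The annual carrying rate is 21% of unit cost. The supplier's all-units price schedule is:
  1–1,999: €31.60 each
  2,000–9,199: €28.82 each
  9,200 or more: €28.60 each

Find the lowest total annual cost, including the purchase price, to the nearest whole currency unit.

TC* ≈ €458,639

Holding cost per unit per year at price C is H = 0.21·C.
Evaluate total cost at each tier's feasible EOQ or, if the EOQ is below the tier, at the tier's minimum quantity.
EOQ at €31.60 = 1343.7 (feasible in tier 1): TC = 15,600×€31.60 + (15,600/1343.7)×384 + (1343.7/2)×0.21×€31.60 = €501,876.53.
EOQ at €28.82 = 1407.0 < 2000, so use break Q=2000: TC = 15,600×€28.82 + (15,600/2000.0)×384 + (2000.0/2)×0.21×€28.82 = €458,639.40.
EOQ at €28.60 = 1412.4 < 9200, so use break Q=9200: TC = 15,600×€28.60 + (15,600/9200.0)×384 + (9200.0/2)×0.21×€28.60 = €474,438.73.
Lowest total cost among the candidates is at Q = 2000.0.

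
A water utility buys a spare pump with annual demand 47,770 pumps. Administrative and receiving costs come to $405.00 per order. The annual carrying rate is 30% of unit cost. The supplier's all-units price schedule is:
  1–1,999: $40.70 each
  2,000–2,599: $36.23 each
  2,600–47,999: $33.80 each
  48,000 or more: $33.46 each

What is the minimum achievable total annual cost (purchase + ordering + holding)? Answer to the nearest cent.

Holding cost per unit per year at price C is H = 0.30·C.
Evaluate total cost at each tier's feasible EOQ or, if the EOQ is below the tier, at the tier's minimum quantity.
EOQ at $40.70 = 1780.2 (feasible in tier 1): TC = 47,770×$40.70 + (47,770/1780.2)×405 + (1780.2/2)×0.30×$40.70 = $1,965,974.92.
EOQ at $36.23 = 1886.8 < 2000, so use break Q=2000: TC = 47,770×$36.23 + (47,770/2000.0)×405 + (2000.0/2)×0.30×$36.23 = $1,751,249.52.
EOQ at $33.80 = 1953.4 < 2600, so use break Q=2600: TC = 47,770×$33.80 + (47,770/2600.0)×405 + (2600.0/2)×0.30×$33.80 = $1,635,249.10.
EOQ at $33.46 = 1963.3 < 48000, so use break Q=48000: TC = 47,770×$33.46 + (47,770/48000.0)×405 + (48000.0/2)×0.30×$33.46 = $1,839,699.26.
Lowest total cost among the candidates is at Q = 2600.0.

TC* ≈ $1,635,249.10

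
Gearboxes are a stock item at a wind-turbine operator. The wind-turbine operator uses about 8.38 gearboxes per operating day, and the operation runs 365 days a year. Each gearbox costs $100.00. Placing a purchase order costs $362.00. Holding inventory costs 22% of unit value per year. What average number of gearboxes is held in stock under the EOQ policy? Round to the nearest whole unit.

Average inventory ≈ 159 gearboxes

Annual demand D = 8.38 × 365 = 3,058.7.
Holding cost H = 0.22 × $100.00 = $22.0000 per unit per year.
EOQ = √(2DS/H) = √(2 × 3,058.7 × 362 / 22) ≈ 317.27.
Average inventory = Q*/2 ≈ 317.27 / 2 = 158.634.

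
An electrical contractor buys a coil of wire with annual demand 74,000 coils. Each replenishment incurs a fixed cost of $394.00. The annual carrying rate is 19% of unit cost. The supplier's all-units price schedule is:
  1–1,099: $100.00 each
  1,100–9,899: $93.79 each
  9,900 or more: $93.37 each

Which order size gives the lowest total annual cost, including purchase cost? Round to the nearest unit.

Q* ≈ 1,809 coils

Holding cost per unit per year at price C is H = 0.19·C.
Evaluate total cost at each tier's feasible EOQ or, if the EOQ is below the tier, at the tier's minimum quantity.
Tier 1 ($100.00): EOQ = 1751.9 exceeds tier's upper bound 1099, so this tier is dominated.
EOQ at $93.79 = 1808.9 (feasible in tier 2): TC = 74,000×$93.79 + (74,000/1808.9)×394 + (1808.9/2)×0.19×$93.79 = $6,972,695.47.
EOQ at $93.37 = 1813.0 < 9900, so use break Q=9900: TC = 74,000×$93.37 + (74,000/9900.0)×394 + (9900.0/2)×0.19×$93.37 = $7,000,139.54.
Lowest total cost is $6,972,695.47 at Q = 1808.9.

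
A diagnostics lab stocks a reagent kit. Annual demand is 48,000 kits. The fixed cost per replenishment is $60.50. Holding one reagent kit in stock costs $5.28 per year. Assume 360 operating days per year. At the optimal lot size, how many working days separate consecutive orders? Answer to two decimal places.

Q* = √(2DS/H) = √(2 × 48,000 × 60.5 / 5.28) ≈ 1048.81.
Cycle time = Q*/D × 360 = 1048.81 / 48,000 × 360 ≈ 7.866 days.

T ≈ 7.87 days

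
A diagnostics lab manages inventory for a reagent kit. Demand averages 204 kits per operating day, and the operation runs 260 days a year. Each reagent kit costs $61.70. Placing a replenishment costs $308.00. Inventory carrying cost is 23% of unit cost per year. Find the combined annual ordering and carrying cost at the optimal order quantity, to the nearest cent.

Annual demand D = 204 × 260 = 53,040.
Holding cost H = 0.23 × $61.70 = $14.1910 per unit per year.
The optimal lot size = √(2DS/H) = √(2 × 53,040 × 308 / 14.191) ≈ 1517.35.
At Q*, ordering cost (D/Q*)S equals holding cost (Q*/2)H, each = √(DSH/2).
Minimum total = √(2DSH) = √(2 × 53,040 × 308 × 14.191) ≈ 21532.706.

TC* ≈ $21,532.71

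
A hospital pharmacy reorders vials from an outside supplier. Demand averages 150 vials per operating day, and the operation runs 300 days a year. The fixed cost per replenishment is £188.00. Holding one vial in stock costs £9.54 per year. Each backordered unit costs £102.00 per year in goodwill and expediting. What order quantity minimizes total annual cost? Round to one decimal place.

Q* ≈ 1,392.6 vials

Annual demand D = 150 × 300 = 45,000.
With planned backorders, Q* = √(2DS/H) · √((H+B)/B).
√(2DS/H) = √(2 × 45,000 × 188 / 9.54) = 1331.760.
√((H+B)/B) = √((9.54+102)/102) = 1.0457.
Q* ≈ 1392.648.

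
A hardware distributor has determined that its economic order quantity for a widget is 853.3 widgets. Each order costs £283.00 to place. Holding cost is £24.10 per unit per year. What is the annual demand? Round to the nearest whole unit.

D ≈ 31,003 widgets per year

Invert the EOQ relation Q*² = 2DS/H.
From Q* = √(2DS/H): D = Q*²H / (2S) = 853.3² × 24.1 / (2 × 283) = 31003.027.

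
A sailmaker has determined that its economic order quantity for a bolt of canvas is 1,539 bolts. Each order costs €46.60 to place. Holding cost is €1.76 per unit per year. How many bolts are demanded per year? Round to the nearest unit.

D ≈ 44,727 bolts per year

Squaring Q* = √(2DS/H) gives Q*² = 2DS/H.
From Q* = √(2DS/H): D = Q*²H / (2S) = 1,539² × 1.76 / (2 × 46.6) = 44727.435.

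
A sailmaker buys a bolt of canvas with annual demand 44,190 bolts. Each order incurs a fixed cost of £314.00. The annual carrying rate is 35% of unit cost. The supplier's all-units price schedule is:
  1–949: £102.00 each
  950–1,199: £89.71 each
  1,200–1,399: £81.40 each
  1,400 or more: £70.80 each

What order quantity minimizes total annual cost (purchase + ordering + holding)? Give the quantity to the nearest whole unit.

Q* ≈ 1,400 bolts

Holding cost per unit per year at price C is H = 0.35·C.
For each price level, check whether its EOQ is feasible; otherwise the best quantity at that price is the breakpoint.
EOQ at £102.00 = 881.7 (feasible in tier 1): TC = 44,190×£102.00 + (44,190/881.7)×314 + (881.7/2)×0.35×£102.00 = £4,538,855.74.
EOQ at £89.71 = 940.1 < 950, so use break Q=950: TC = 44,190×£89.71 + (44,190/950.0)×314 + (950.0/2)×0.35×£89.71 = £3,993,805.15.
EOQ at £81.40 = 987.0 < 1200, so use break Q=1200: TC = 44,190×£81.40 + (44,190/1200.0)×314 + (1200.0/2)×0.35×£81.40 = £3,625,723.05.
EOQ at £70.80 = 1058.3 < 1400, so use break Q=1400: TC = 44,190×£70.80 + (44,190/1400.0)×314 + (1400.0/2)×0.35×£70.80 = £3,155,909.19.
Lowest total cost is £3,155,909.19 at Q = 1400.0.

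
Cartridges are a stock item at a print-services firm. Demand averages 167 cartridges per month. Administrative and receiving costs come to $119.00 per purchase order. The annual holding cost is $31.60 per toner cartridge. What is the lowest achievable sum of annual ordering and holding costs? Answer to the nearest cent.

Annual demand D = 167 × 12 = 2,004.
EOQ = √(2DS/H) = √(2 × 2,004 × 119 / 31.6) ≈ 122.86.
At the optimum the two cost components are equal, so total cost = 2·(Q*/2)H = Q*·H.
Minimum total = √(2DSH) = √(2 × 2,004 × 119 × 31.6) ≈ 3882.227.

TC* ≈ $3,882.23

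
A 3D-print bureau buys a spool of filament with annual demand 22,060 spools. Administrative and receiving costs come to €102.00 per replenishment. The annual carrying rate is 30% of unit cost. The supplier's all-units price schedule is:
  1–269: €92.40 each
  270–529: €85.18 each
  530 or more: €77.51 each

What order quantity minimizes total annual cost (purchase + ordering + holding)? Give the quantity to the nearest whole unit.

Q* ≈ 530 spools

Holding cost per unit per year at price C is H = 0.30·C.
For each price level, check whether its EOQ is feasible; otherwise the best quantity at that price is the breakpoint.
Tier 1 (€92.40): EOQ = 402.9 exceeds tier's upper bound 269, so this tier is dominated.
EOQ at €85.18 = 419.7 (feasible in tier 2): TC = 22,060×€85.18 + (22,060/419.7)×102 + (419.7/2)×0.30×€85.18 = €1,889,794.56.
EOQ at €77.51 = 439.9 < 530, so use break Q=530: TC = 22,060×€77.51 + (22,060/530.0)×102 + (530.0/2)×0.30×€77.51 = €1,720,278.15.
Lowest total cost is €1,720,278.15 at Q = 530.0.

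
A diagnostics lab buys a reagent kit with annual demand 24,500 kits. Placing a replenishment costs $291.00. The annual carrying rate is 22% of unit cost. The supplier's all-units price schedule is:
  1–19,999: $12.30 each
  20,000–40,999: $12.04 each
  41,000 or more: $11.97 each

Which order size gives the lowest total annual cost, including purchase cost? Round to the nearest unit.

Q* ≈ 2,296 kits

Holding cost per unit per year at price C is H = 0.22·C.
Candidates are each tier's EOQ (if it falls in that tier) and each price-break quantity.
EOQ at $12.30 = 2295.5 (feasible in tier 1): TC = 24,500×$12.30 + (24,500/2295.5)×291 + (2295.5/2)×0.22×$12.30 = $307,561.67.
EOQ at $12.04 = 2320.2 < 20000, so use break Q=20000: TC = 24,500×$12.04 + (24,500/20000.0)×291 + (20000.0/2)×0.22×$12.04 = $321,824.47.
EOQ at $11.97 = 2326.9 < 41000, so use break Q=41000: TC = 24,500×$11.97 + (24,500/41000.0)×291 + (41000.0/2)×0.22×$11.97 = $347,423.59.
Lowest total cost is $307,561.67 at Q = 2295.5.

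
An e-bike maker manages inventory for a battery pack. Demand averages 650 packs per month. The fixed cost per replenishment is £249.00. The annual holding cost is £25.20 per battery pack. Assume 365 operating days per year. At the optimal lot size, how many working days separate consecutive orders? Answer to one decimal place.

Annual demand D = 650 × 12 = 7,800.
EOQ = √(2DS/H) = √(2 × 7,800 × 249 / 25.2) ≈ 392.61.
Cycle time = Q*/D × 365 = 392.61 / 7,800 × 365 ≈ 18.372 days.

T ≈ 18.4 days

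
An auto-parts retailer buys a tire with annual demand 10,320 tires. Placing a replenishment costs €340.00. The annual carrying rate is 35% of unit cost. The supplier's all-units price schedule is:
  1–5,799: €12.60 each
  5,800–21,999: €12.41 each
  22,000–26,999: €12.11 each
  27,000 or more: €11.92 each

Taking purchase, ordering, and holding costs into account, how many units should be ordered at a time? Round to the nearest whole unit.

Q* ≈ 1,261 tires

Holding cost per unit per year at price C is H = 0.35·C.
Candidates are each tier's EOQ (if it falls in that tier) and each price-break quantity.
EOQ at €12.60 = 1261.5 (feasible in tier 1): TC = 10,320×€12.60 + (10,320/1261.5)×340 + (1261.5/2)×0.35×€12.60 = €135,595.06.
EOQ at €12.41 = 1271.1 < 5800, so use break Q=5800: TC = 10,320×€12.41 + (10,320/5800.0)×340 + (5800.0/2)×0.35×€12.41 = €141,272.32.
EOQ at €12.11 = 1286.7 < 22000, so use break Q=22000: TC = 10,320×€12.11 + (10,320/22000.0)×340 + (22000.0/2)×0.35×€12.11 = €171,758.19.
EOQ at €11.92 = 1296.9 < 27000, so use break Q=27000: TC = 10,320×€11.92 + (10,320/27000.0)×340 + (27000.0/2)×0.35×€11.92 = €179,466.36.
Lowest total cost is €135,595.06 at Q = 1261.5.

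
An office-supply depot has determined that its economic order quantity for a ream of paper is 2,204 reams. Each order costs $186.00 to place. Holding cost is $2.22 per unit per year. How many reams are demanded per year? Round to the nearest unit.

D ≈ 28,989 reams per year

The basic EOQ model gives Q* = √(2DS/H); rearrange for the unknown.
From Q* = √(2DS/H): D = Q*²H / (2S) = 2,204² × 2.22 / (2 × 186) = 28988.999.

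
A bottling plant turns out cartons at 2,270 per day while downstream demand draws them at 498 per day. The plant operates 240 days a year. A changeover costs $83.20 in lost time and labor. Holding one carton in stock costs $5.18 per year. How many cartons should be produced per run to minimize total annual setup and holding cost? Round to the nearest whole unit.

Annual demand D = 498 × 240 = 119,520.
Production build-up factor (1 − d/p) = 1 − 498/2,270 = 0.7806.
Q* = √(2DS / (H(1 − d/p))) = √(2 × 119,520 × 83.2 / (5.18 × 0.7806)).
= √(19,888,128 / 4.0436) ≈ 2217.753.

Q* ≈ 2,218 cartons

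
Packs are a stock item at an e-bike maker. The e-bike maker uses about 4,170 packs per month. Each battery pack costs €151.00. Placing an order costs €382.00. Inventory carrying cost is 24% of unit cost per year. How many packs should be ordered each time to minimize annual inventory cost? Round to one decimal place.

Annual demand D = 4,170 × 12 = 50,040.
Holding cost H = 0.24 × €151.00 = €36.2400 per unit per year.
EOQ = √(2DS / H) = √(2 × 50,040 × 382 / 36.24).
= √(38,230,560 / 36.24) = √1,054,927.1523 ≈ 1027.096.

Q* ≈ 1,027.1 packs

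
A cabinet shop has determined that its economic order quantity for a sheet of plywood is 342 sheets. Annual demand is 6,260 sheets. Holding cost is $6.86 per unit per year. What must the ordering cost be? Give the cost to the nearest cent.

S ≈ $64.09

The basic EOQ model gives Q* = √(2DS/H); rearrange for the unknown.
From Q* = √(2DS/H): S = Q*²H / (2D) = 342² × 6.86 / (2 × 6,260) = 64.0873.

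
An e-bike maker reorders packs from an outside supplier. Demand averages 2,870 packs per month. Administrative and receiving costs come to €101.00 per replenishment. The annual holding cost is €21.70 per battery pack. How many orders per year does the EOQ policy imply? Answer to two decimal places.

Annual demand D = 2,870 × 12 = 34,440.
Q* = √(2DS/H) = √(2 × 34,440 × 101 / 21.7) ≈ 566.21.
Orders per year = D / Q* = 34,440 / 566.21 ≈ 60.826.

N ≈ 60.83 orders per year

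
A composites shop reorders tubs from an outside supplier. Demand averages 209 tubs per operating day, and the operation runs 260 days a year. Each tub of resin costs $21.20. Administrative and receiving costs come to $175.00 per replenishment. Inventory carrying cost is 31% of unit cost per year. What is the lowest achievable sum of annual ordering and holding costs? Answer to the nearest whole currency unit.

Annual demand D = 209 × 260 = 54,340.
Holding cost H = 0.31 × $21.20 = $6.5720 per unit per year.
Q* = √(2DS/H) = √(2 × 54,340 × 175 / 6.572) ≈ 1701.16.
At Q*, ordering cost (D/Q*)S equals holding cost (Q*/2)H, each = √(DSH/2).
Minimum total = √(2DSH) = √(2 × 54,340 × 175 × 6.572) ≈ 11180.021.

TC* ≈ $11,180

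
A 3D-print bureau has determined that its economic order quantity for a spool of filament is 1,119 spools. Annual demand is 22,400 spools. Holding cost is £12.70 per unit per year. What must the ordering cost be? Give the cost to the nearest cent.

Invert the EOQ relation Q*² = 2DS/H.
From Q* = √(2DS/H): S = Q*²H / (2D) = 1,119² × 12.7 / (2 × 22,400) = 354.9653.

S ≈ £354.97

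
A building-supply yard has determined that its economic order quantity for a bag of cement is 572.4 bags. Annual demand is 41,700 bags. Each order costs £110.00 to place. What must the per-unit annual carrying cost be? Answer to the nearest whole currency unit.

Squaring Q* = √(2DS/H) gives Q*² = 2DS/H.
From Q* = √(2DS/H): H = 2DS / Q*² = 2 × 41,700 × 110 / 572.4² = 28.0001.

H ≈ £28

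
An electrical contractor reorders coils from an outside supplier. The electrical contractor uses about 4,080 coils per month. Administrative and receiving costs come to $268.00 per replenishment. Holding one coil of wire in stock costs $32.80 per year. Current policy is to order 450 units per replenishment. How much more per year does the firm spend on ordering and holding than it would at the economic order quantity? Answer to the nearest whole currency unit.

Extra cost ≈ $7,200 per year

Annual demand D = 4,080 × 12 = 48,960.
EOQ = √(2DS/H) = √(2 × 48,960 × 268 / 32.8) ≈ 894.47.
Cost at Q* = (D/Q*)S + (Q*/2)H = √(2DSH) ≈ $29,338.64.
Cost at Q = 450: (48,960/450)×268 + (450/2)×32.8 = $29,158.40 + $7,380.00 = $36,538.40.
Excess = $36,538.40 − $29,338.64 = $7,199.76.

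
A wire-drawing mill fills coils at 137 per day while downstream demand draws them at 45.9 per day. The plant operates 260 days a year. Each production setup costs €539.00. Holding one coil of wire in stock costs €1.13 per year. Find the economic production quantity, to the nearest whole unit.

Annual demand D = 45.9 × 260 = 11,934.
Production build-up factor (1 − d/p) = 1 − 45.9/137 = 0.6650.
Q* = √(2DS / (H(1 − d/p))) = √(2 × 11,934 × 539 / (1.13 × 0.6650)).
= √(12,864,852 / 0.7514) ≈ 4137.750.

Q* ≈ 4,138 coils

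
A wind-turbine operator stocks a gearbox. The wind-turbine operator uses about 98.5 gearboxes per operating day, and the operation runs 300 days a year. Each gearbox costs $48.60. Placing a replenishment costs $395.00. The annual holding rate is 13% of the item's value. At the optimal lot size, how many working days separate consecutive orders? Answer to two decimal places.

Annual demand D = 98.5 × 300 = 29,550.
Holding cost H = 0.13 × $48.60 = $6.3180 per unit per year.
EOQ = √(2DS/H) = √(2 × 29,550 × 395 / 6.318) ≈ 1922.22.
Cycle time = Q*/D × 300 = 1922.22 / 29,550 × 300 ≈ 19.515 days.

T ≈ 19.51 days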